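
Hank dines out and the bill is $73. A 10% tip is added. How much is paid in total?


Calculate the tip:
10% of $73 = $7.30
Add tip to meal cost:
$73 + $7.30 = $80.30

$80.30


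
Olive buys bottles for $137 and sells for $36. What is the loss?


Selling price = $36
Cost price = $137
Loss = cost price - selling price:
Loss = $137 - $36 = $101

$101


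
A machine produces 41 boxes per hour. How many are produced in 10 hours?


Production rate: 41 boxes per hour
Time: 10 hours
Total: 41 x 10 = 410 boxes

410 boxes


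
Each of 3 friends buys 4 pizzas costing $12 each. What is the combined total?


Cost per person:
4 x $12 = $48
Group total:
3 x $48 = $144

$144


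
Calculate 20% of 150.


Convert percentage to decimal:
20% = 0.2
Multiply:
150 x 0.2 = 30

30


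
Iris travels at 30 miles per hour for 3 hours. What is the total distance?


Use the formula: distance = speed x time
Speed = 30 mph, Time = 3 hours
30 x 3 = 90 miles

90 miles


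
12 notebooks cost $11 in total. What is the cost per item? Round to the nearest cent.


Total cost: $11
Number of items: 12
Unit price: $11 / 12 = $0.9166... ≈ $0.92

$0.92


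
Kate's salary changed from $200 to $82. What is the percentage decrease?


Find the absolute change:
|82 - 200| = 118
Divide by original and multiply by 100:
118 / 200 x 100 = 59%

59%


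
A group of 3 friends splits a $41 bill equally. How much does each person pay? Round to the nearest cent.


Total bill: $41
Number of people: 3
Each pays: $41 / 3 = $13.6666... ≈ $13.67

$13.67


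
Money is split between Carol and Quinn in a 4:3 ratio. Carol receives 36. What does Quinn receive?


Find the multiplier:
36 / 4 = 9
Apply to Quinn's share:
3 x 9 = 27

27


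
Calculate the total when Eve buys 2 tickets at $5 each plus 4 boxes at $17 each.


Cost of tickets:
2 x $5 = $10
Cost of boxes:
4 x $17 = $68
Add both:
$10 + $68 = $78

$78


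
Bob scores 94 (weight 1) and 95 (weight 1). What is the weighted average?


Weighted sum:
1 x 94 + 1 x 95 = 189
Total weight:
1 + 1 = 2
Weighted average:
189 / 2 = 94.5

94.5


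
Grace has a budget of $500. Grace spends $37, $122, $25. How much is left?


Add up expenses:
$37 + $122 + $25 = $184
Subtract from budget:
$500 - $184 = $316

$316


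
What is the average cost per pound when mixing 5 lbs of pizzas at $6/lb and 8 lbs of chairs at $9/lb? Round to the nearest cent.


Cost of pizzas:
5 x $6 = $30
Cost of chairs:
8 x $9 = $72
Total cost: $30 + $72 = $102
Total weight: 13 lbs
Average: $102 / 13 = $7.8461... ≈ $7.85/lb

$7.85/lb


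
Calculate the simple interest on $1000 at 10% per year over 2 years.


Use the formula I = P x R x T / 100
P x R x T = 1000 x 10 x 2 = 20000
I = 20000 / 100 = $200

$200


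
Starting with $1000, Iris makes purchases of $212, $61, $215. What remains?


Add up expenses:
$212 + $61 + $215 = $488
Subtract from budget:
$1000 - $488 = $512

$512


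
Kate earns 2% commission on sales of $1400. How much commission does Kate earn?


Convert rate to decimal:
2% = 0.02
Multiply by sales:
$1400 x 0.02 = $28

$28


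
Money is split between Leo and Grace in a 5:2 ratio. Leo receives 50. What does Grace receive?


Find the multiplier:
50 / 5 = 10
Apply to Grace's share:
2 x 10 = 20

20


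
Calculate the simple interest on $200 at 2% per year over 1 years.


Use the formula I = P x R x T / 100
P x R x T = 200 x 2 x 1 = 400
I = 400 / 100 = $4

$4


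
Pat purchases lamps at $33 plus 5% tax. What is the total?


Calculate the tax:
5% of $33 = $1.65
Add tax to price:
$33 + $1.65 = $34.65

$34.65


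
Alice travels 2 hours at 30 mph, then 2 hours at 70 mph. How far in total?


Leg 1 distance:
30 x 2 = 60 miles
Leg 2 distance:
70 x 2 = 140 miles
Total distance:
60 + 140 = 200 miles

200 miles


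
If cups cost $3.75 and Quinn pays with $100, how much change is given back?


Start with the amount paid:
$100
Subtract the price:
$100 - $3.75 = $96.25

$96.25


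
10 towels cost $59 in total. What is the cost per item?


Total cost: $59
Number of items: 10
Unit price: $59 / 10 = $5.90

$5.90


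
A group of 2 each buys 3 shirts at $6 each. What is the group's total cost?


Cost per person:
3 x $6 = $18
Group total:
2 x $18 = $36

$36


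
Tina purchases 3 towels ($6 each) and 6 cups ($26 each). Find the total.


Cost of towels:
3 x $6 = $18
Cost of cups:
6 x $26 = $156
Add both:
$18 + $156 = $174

$174


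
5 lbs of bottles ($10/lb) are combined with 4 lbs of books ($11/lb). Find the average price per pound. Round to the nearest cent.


Cost of bottles:
5 x $10 = $50
Cost of books:
4 x $11 = $44
Total cost: $50 + $44 = $94
Total weight: 9 lbs
Average: $94 / 9 = $10.4444... ≈ $10.44/lb

$10.44/lb


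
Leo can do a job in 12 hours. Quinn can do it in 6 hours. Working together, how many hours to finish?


Leo's rate: 1/12 of the job per hour
Quinn's rate: 1/6 of the job per hour
Combined rate: 1/12 + 1/6 = 1/4 per hour
Time = 1 / (1/4) = 4 hours

4 hours


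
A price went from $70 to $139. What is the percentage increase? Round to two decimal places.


Find the absolute change:
|139 - 70| = 69
Divide by original and multiply by 100:
69 / 70 x 100 = 98.5714...% ≈ 98.57%

98.57%


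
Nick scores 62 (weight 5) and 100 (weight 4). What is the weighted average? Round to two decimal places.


Weighted sum:
5 x 62 + 4 x 100 = 710
Total weight:
5 + 4 = 9
Weighted average:
710 / 9 = 78.8888... ≈ 78.89

78.89


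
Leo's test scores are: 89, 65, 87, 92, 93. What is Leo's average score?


Add the scores:
89 + 65 + 87 + 92 + 93 = 426
Divide by the number of tests:
426 / 5 = 85.2

85.2


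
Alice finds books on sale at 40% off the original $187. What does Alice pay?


Calculate the discount amount:
40% of $187 = $74.80
Subtract from original:
$187 - $74.80 = $112.20

$112.20


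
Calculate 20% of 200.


Convert percentage to decimal:
20% = 0.2
Multiply:
200 x 0.2 = 40

40


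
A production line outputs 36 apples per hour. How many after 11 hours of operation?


Production rate: 36 apples per hour
Time: 11 hours
Total: 36 x 11 = 396 apples

396 apples


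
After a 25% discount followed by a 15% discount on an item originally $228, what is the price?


First discount:
25% of $228 = $57
Price after first discount:
$228 - $57 = $171
Second discount:
15% of $171 = $25.65
Final price:
$171 - $25.65 = $145.35

$145.35


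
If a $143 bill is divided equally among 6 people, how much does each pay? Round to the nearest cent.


Total bill: $143
Number of people: 6
Each pays: $143 / 6 = $23.8333... ≈ $23.83

$23.83


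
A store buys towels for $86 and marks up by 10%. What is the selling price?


Calculate the markup amount:
10% of $86 = $8.60
Add to cost:
$86 + $8.60 = $94.60

$94.60


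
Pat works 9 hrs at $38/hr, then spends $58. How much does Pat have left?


Calculate earnings:
9 x $38 = $342
Subtract spending:
$342 - $58 = $284

$284


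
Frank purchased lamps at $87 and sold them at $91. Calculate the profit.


Selling price = $91
Cost price = $87
Profit = selling price - cost price:
Profit = $91 - $87 = $4

$4


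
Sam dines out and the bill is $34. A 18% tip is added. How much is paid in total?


Calculate the tip:
18% of $34 = $6.12
Add tip to meal cost:
$34 + $6.12 = $40.12

$40.12


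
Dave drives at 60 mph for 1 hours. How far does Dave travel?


Use the formula: distance = speed x time
Speed = 60 mph, Time = 1 hours
60 x 1 = 60 miles

60 miles


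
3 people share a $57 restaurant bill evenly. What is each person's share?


Total bill: $57
Number of people: 3
Each pays: $57 / 3 = $19

$19


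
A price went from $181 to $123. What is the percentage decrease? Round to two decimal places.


Find the absolute change:
|123 - 181| = 58
Divide by original and multiply by 100:
58 / 181 x 100 = 32.0441...% ≈ 32.04%

32.04%


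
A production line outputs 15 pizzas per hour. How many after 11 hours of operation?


Production rate: 15 pizzas per hour
Time: 11 hours
Total: 15 x 11 = 165 pizzas

165 pizzas


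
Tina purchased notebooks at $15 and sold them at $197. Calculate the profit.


Selling price = $197
Cost price = $15
Profit = selling price - cost price:
Profit = $197 - $15 = $182

$182


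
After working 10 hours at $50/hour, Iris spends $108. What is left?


Calculate earnings:
10 x $50 = $500
Subtract spending:
$500 - $108 = $392

$392


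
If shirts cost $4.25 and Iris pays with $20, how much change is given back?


Start with the amount paid:
$20
Subtract the price:
$20 - $4.25 = $15.75

$15.75


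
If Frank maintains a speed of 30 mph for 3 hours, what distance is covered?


Use the formula: distance = speed x time
Speed = 30 mph, Time = 3 hours
30 x 3 = 90 miles

90 miles


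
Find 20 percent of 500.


Convert percentage to decimal:
20% = 0.2
Multiply:
500 x 0.2 = 100

100


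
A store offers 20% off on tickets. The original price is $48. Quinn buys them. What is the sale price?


Calculate the discount amount:
20% of $48 = $9.60
Subtract from original:
$48 - $9.60 = $38.40

$38.40


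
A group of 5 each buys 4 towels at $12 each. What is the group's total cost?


Cost per person:
4 x $12 = $48
Group total:
5 x $48 = $240

$240


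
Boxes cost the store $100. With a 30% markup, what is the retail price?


Calculate the markup amount:
30% of $100 = $30
Add to cost:
$100 + $30 = $130

$130


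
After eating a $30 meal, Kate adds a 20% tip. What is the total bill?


Calculate the tip:
20% of $30 = $6
Add tip to meal cost:
$30 + $6 = $36

$36


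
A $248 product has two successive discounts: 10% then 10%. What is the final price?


First discount:
10% of $248 = $24.80
Price after first discount:
$248 - $24.80 = $223.20
Second discount:
10% of $223.20 = $22.32
Final price:
$223.20 - $22.32 = $200.88

$200.88


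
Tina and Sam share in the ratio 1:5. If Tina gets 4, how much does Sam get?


Find the multiplier:
4 / 1 = 4
Apply to Sam's share:
5 x 4 = 20

20


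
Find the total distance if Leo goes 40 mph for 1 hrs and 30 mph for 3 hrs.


Leg 1 distance:
40 x 1 = 40 miles
Leg 2 distance:
30 x 3 = 90 miles
Total distance:
40 + 90 = 130 miles

130 miles


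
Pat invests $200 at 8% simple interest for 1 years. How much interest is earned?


Use the formula I = P x R x T / 100
P x R x T = 200 x 8 x 1 = 1600
I = 1600 / 100 = $16

$16


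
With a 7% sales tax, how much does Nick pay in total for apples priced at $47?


Calculate the tax:
7% of $47 = $3.29
Add tax to price:
$47 + $3.29 = $50.29

$50.29


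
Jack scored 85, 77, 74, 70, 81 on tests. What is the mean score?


Add the scores:
85 + 77 + 74 + 70 + 81 = 387
Divide by the number of tests:
387 / 5 = 77.4

77.4


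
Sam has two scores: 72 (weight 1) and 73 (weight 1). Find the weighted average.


Weighted sum:
1 x 72 + 1 x 73 = 145
Total weight:
1 + 1 = 2
Weighted average:
145 / 2 = 72.5

72.5


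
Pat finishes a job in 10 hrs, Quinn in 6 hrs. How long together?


Pat's rate: 1/10 of the job per hour
Quinn's rate: 1/6 of the job per hour
Combined rate: 1/10 + 1/6 = 4/15 per hour
Time = 1 / (4/15) = 15/4 = 3.75 hours

3.75 hours


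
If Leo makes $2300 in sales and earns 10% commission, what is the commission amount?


Convert rate to decimal:
10% = 0.1
Multiply by sales:
$2300 x 0.1 = $230

$230


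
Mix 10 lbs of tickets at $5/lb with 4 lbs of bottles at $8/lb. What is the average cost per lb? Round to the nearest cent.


Cost of tickets:
10 x $5 = $50
Cost of bottles:
4 x $8 = $32
Total cost: $50 + $32 = $82
Total weight: 14 lbs
Average: $82 / 14 = $5.8571... ≈ $5.86/lb

$5.86/lb


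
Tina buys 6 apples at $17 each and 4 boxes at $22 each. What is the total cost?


Cost of apples:
6 x $17 = $102
Cost of boxes:
4 x $22 = $88
Add both:
$102 + $88 = $190

$190


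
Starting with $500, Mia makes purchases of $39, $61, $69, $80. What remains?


Add up expenses:
$39 + $61 + $69 + $80 = $249
Subtract from budget:
$500 - $249 = $251

$251


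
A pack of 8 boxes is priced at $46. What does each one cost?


Total cost: $46
Number of items: 8
Unit price: $46 / 8 = $5.75

$5.75


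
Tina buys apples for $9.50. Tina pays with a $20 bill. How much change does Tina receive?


Start with the amount paid:
$20
Subtract the price:
$20 - $9.50 = $10.50

$10.50


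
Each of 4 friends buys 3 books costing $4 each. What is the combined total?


Cost per person:
3 x $4 = $12
Group total:
4 x $12 = $48

$48


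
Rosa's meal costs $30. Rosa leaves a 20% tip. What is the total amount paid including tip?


Calculate the tip:
20% of $30 = $6
Add tip to meal cost:
$30 + $6 = $36

$36


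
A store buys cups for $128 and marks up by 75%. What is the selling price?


Calculate the markup amount:
75% of $128 = $96
Add to cost:
$128 + $96 = $224

$224


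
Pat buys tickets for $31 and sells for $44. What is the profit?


Selling price = $44
Cost price = $31
Profit = selling price - cost price:
Profit = $44 - $31 = $13

$13


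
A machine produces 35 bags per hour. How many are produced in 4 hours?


Production rate: 35 bags per hour
Time: 4 hours
Total: 35 x 4 = 140 bags

140 bags


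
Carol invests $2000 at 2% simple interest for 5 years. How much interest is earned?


Use the formula I = P x R x T / 100
P x R x T = 2000 x 2 x 5 = 20000
I = 20000 / 100 = $200

$200


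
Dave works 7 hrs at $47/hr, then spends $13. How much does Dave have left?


Calculate earnings:
7 x $47 = $329
Subtract spending:
$329 - $13 = $316

$316


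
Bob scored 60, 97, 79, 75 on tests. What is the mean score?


Add the scores:
60 + 97 + 79 + 75 = 311
Divide by the number of tests:
311 / 4 = 77.75

77.75


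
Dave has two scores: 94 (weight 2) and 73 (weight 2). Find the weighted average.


Weighted sum:
2 x 94 + 2 x 73 = 334
Total weight:
2 + 2 = 4
Weighted average:
334 / 4 = 83.5

83.5


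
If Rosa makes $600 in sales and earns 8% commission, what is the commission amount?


Convert rate to decimal:
8% = 0.08
Multiply by sales:
$600 x 0.08 = $48

$48


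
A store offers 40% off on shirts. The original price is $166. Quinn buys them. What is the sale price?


Calculate the discount amount:
40% of $166 = $66.40
Subtract from original:
$166 - $66.40 = $99.60

$99.60


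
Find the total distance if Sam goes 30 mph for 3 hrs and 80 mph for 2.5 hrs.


Leg 1 distance:
30 x 3 = 90 miles
Leg 2 distance:
80 x 2.5 = 200 miles
Total distance:
90 + 200 = 290 miles

290 miles


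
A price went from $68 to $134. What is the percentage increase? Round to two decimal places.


Find the absolute change:
|134 - 68| = 66
Divide by original and multiply by 100:
66 / 68 x 100 = 97.0588...% ≈ 97.06%

97.06%


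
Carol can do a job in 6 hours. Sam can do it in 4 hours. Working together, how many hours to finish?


Carol's rate: 1/6 of the job per hour
Sam's rate: 1/4 of the job per hour
Combined rate: 1/6 + 1/4 = 5/12 per hour
Time = 1 / (5/12) = 12/5 = 2.4 hours

2.4 hours


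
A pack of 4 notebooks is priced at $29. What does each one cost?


Total cost: $29
Number of items: 4
Unit price: $29 / 4 = $7.25

$7.25


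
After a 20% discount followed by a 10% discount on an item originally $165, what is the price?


First discount:
20% of $165 = $33
Price after first discount:
$165 - $33 = $132
Second discount:
10% of $132 = $13.20
Final price:
$132 - $13.20 = $118.80

$118.80


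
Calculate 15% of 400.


Convert percentage to decimal:
15% = 0.15
Multiply:
400 x 0.15 = 60

60


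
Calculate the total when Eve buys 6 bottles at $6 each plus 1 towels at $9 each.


Cost of bottles:
6 x $6 = $36
Cost of towels:
1 x $9 = $9
Add both:
$36 + $9 = $45

$45


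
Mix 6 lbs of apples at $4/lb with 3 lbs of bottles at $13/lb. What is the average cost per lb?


Cost of apples:
6 x $4 = $24
Cost of bottles:
3 x $13 = $39
Total cost: $24 + $39 = $63
Total weight: 9 lbs
Average: $63 / 9 = $7/lb

$7/lb


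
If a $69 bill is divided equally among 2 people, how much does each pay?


Total bill: $69
Number of people: 2
Each pays: $69 / 2 = $34.50

$34.50


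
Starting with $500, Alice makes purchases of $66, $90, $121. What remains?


Add up expenses:
$66 + $90 + $121 = $277
Subtract from budget:
$500 - $277 = $223

$223


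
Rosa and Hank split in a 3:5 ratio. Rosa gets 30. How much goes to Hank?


Find the multiplier:
30 / 3 = 10
Apply to Hank's share:
5 x 10 = 50

50


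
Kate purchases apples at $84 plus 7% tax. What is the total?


Calculate the tax:
7% of $84 = $5.88
Add tax to price:
$84 + $5.88 = $89.88

$89.88


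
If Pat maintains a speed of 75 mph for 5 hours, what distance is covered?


Use the formula: distance = speed x time
Speed = 75 mph, Time = 5 hours
75 x 5 = 375 miles

375 miles


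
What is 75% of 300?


Convert percentage to decimal:
75% = 0.75
Multiply:
300 x 0.75 = 225

225


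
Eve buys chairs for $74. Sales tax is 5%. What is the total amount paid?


Calculate the tax:
5% of $74 = $3.70
Add tax to price:
$74 + $3.70 = $77.70

$77.70


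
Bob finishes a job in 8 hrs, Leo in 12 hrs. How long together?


Bob's rate: 1/8 of the job per hour
Leo's rate: 1/12 of the job per hour
Combined rate: 1/8 + 1/12 = 5/24 per hour
Time = 1 / (5/24) = 24/5 = 4.8 hours

4.8 hours


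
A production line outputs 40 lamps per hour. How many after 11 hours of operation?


Production rate: 40 lamps per hour
Time: 11 hours
Total: 40 x 11 = 440 lamps

440 lamps


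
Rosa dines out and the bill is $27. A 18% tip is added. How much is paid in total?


Calculate the tip:
18% of $27 = $4.86
Add tip to meal cost:
$27 + $4.86 = $31.86

$31.86


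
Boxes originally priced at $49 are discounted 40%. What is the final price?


Calculate the discount amount:
40% of $49 = $19.60
Subtract from original:
$49 - $19.60 = $29.40

$29.40


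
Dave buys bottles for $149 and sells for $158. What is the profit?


Selling price = $158
Cost price = $149
Profit = selling price - cost price:
Profit = $158 - $149 = $9

$9


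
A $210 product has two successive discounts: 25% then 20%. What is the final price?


First discount:
25% of $210 = $52.50
Price after first discount:
$210 - $52.50 = $157.50
Second discount:
20% of $157.50 = $31.50
Final price:
$157.50 - $31.50 = $126

$126


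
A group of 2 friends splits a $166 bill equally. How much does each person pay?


Total bill: $166
Number of people: 2
Each pays: $166 / 2 = $83

$83


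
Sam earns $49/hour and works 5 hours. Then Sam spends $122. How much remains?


Calculate earnings:
5 x $49 = $245
Subtract spending:
$245 - $122 = $123

$123


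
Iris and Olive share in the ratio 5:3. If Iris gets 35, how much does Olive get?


Find the multiplier:
35 / 5 = 7
Apply to Olive's share:
3 x 7 = 21

21


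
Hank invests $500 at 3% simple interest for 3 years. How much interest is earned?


Use the formula I = P x R x T / 100
P x R x T = 500 x 3 x 3 = 4500
I = 4500 / 100 = $45

$45


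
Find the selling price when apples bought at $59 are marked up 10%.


Calculate the markup amount:
10% of $59 = $5.90
Add to cost:
$59 + $5.90 = $64.90

$64.90


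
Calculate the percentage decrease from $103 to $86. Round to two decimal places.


Find the absolute change:
|86 - 103| = 17
Divide by original and multiply by 100:
17 / 103 x 100 = 16.5048...% ≈ 16.5%

16.5%


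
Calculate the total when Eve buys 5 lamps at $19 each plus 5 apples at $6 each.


Cost of lamps:
5 x $19 = $95
Cost of apples:
5 x $6 = $30
Add both:
$95 + $30 = $125

$125


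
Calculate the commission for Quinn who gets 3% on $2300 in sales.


Convert rate to decimal:
3% = 0.03
Multiply by sales:
$2300 x 0.03 = $69

$69


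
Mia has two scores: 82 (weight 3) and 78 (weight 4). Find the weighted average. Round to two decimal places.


Weighted sum:
3 x 82 + 4 x 78 = 558
Total weight:
3 + 4 = 7
Weighted average:
558 / 7 = 79.7142... ≈ 79.71

79.71


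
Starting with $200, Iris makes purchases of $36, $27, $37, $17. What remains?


Add up expenses:
$36 + $27 + $37 + $17 = $117
Subtract from budget:
$200 - $117 = $83

$83


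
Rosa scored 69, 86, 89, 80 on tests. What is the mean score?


Add the scores:
69 + 86 + 89 + 80 = 324
Divide by the number of tests:
324 / 4 = 81

81


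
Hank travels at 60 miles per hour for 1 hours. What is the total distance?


Use the formula: distance = speed x time
Speed = 60 mph, Time = 1 hours
60 x 1 = 60 miles

60 miles


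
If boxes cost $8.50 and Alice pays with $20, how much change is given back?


Start with the amount paid:
$20
Subtract the price:
$20 - $8.50 = $11.50

$11.50


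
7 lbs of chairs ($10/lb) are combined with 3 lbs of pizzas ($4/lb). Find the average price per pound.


Cost of chairs:
7 x $10 = $70
Cost of pizzas:
3 x $4 = $12
Total cost: $70 + $12 = $82
Total weight: 10 lbs
Average: $82 / 10 = $8.20/lb

$8.20/lb


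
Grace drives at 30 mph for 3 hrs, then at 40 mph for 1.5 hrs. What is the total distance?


Leg 1 distance:
30 x 3 = 90 miles
Leg 2 distance:
40 x 1.5 = 60 miles
Total distance:
90 + 60 = 150 miles

150 miles


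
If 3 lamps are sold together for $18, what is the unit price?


Total cost: $18
Number of items: 3
Unit price: $18 / 3 = $6

$6


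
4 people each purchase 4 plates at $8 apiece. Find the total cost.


Cost per person:
4 x $8 = $32
Group total:
4 x $32 = $128

$128


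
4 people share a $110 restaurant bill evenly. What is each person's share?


Total bill: $110
Number of people: 4
Each pays: $110 / 4 = $27.50

$27.50


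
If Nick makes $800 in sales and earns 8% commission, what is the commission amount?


Convert rate to decimal:
8% = 0.08
Multiply by sales:
$800 x 0.08 = $64

$64


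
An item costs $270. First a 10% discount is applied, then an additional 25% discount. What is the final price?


First discount:
10% of $270 = $27
Price after first discount:
$270 - $27 = $243
Second discount:
25% of $243 = $60.75
Final price:
$243 - $60.75 = $182.25

$182.25


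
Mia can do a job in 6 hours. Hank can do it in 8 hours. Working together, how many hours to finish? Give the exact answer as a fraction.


Mia's rate: 1/6 of the job per hour
Hank's rate: 1/8 of the job per hour
Combined rate: 1/6 + 1/8 = 7/24 per hour
Time = 1 / (7/24) = 24/7 hours (≈ 3.43 hours)

24/7 hours


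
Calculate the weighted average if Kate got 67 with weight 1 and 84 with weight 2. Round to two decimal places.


Weighted sum:
1 x 67 + 2 x 84 = 235
Total weight:
1 + 2 = 3
Weighted average:
235 / 3 = 78.3333... ≈ 78.33

78.33


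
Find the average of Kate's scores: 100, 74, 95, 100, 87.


Add the scores:
100 + 74 + 95 + 100 + 87 = 456
Divide by the number of tests:
456 / 5 = 91.2

91.2


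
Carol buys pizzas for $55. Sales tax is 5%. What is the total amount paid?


Calculate the tax:
5% of $55 = $2.75
Add tax to price:
$55 + $2.75 = $57.75

$57.75


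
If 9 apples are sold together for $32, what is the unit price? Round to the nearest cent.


Total cost: $32
Number of items: 9
Unit price: $32 / 9 = $3.5555... ≈ $3.56

$3.56


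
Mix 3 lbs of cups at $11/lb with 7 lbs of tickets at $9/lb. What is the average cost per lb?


Cost of cups:
3 x $11 = $33
Cost of tickets:
7 x $9 = $63
Total cost: $33 + $63 = $96
Total weight: 10 lbs
Average: $96 / 10 = $9.60/lb

$9.60/lb


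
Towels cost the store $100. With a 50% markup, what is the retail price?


Calculate the markup amount:
50% of $100 = $50
Add to cost:
$100 + $50 = $150

$150


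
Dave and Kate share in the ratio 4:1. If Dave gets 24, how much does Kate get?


Find the multiplier:
24 / 4 = 6
Apply to Kate's share:
1 x 6 = 6

6


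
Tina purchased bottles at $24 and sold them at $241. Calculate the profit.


Selling price = $241
Cost price = $24
Profit = selling price - cost price:
Profit = $241 - $24 = $217

$217


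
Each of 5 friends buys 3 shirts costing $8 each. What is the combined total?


Cost per person:
3 x $8 = $24
Group total:
5 x $24 = $120

$120


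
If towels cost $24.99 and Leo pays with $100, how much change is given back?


Start with the amount paid:
$100
Subtract the price:
$100 - $24.99 = $75.01

$75.01


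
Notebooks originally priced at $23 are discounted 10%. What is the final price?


Calculate the discount amount:
10% of $23 = $2.30
Subtract from original:
$23 - $2.30 = $20.70

$20.70


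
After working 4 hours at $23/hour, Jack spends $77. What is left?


Calculate earnings:
4 x $23 = $92
Subtract spending:
$92 - $77 = $15

$15


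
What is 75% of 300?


Convert percentage to decimal:
75% = 0.75
Multiply:
300 x 0.75 = 225

225


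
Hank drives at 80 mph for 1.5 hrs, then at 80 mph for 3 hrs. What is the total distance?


Leg 1 distance:
80 x 1.5 = 120 miles
Leg 2 distance:
80 x 3 = 240 miles
Total distance:
120 + 240 = 360 miles

360 miles


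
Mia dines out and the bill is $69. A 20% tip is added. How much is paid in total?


Calculate the tip:
20% of $69 = $13.80
Add tip to meal cost:
$69 + $13.80 = $82.80

$82.80


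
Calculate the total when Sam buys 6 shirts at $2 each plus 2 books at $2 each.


Cost of shirts:
6 x $2 = $12
Cost of books:
2 x $2 = $4
Add both:
$12 + $4 = $16

$16


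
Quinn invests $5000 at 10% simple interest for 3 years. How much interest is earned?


Use the formula I = P x R x T / 100
P x R x T = 5000 x 10 x 3 = 150000
I = 150000 / 100 = $1500

$1500


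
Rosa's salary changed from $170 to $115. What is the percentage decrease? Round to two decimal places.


Find the absolute change:
|115 - 170| = 55
Divide by original and multiply by 100:
55 / 170 x 100 = 32.3529...% ≈ 32.35%

32.35%


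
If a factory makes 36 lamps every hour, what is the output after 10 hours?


Production rate: 36 lamps per hour
Time: 10 hours
Total: 36 x 10 = 360 lamps

360 lamps


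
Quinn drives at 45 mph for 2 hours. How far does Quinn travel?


Use the formula: distance = speed x time
Speed = 45 mph, Time = 2 hours
45 x 2 = 90 miles

90 miles


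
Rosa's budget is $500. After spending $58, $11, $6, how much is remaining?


Add up expenses:
$58 + $11 + $6 = $75
Subtract from budget:
$500 - $75 = $425

$425


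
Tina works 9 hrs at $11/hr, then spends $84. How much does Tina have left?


Calculate earnings:
9 x $11 = $99
Subtract spending:
$99 - $84 = $15

$15


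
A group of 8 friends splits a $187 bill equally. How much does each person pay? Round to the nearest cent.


Total bill: $187
Number of people: 8
Each pays: $187 / 8 = $23.375 ≈ $23.38

$23.38


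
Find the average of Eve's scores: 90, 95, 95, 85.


Add the scores:
90 + 95 + 95 + 85 = 365
Divide by the number of tests:
365 / 4 = 91.25

91.25


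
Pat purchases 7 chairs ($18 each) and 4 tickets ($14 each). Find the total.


Cost of chairs:
7 x $18 = $126
Cost of tickets:
4 x $14 = $56
Add both:
$126 + $56 = $182

$182


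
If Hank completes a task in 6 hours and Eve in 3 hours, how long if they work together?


Hank's rate: 1/6 of the job per hour
Eve's rate: 1/3 of the job per hour
Combined rate: 1/6 + 1/3 = 1/2 per hour
Time = 1 / (1/2) = 2 hours

2 hours


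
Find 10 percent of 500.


Convert percentage to decimal:
10% = 0.1
Multiply:
500 x 0.1 = 50

50


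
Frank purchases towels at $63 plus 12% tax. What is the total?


Calculate the tax:
12% of $63 = $7.56
Add tax to price:
$63 + $7.56 = $70.56

$70.56


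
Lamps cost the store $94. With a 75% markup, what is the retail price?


Calculate the markup amount:
75% of $94 = $70.50
Add to cost:
$94 + $70.50 = $164.50

$164.50


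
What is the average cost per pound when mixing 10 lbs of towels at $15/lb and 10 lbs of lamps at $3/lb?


Cost of towels:
10 x $15 = $150
Cost of lamps:
10 x $3 = $30
Total cost: $150 + $30 = $180
Total weight: 20 lbs
Average: $180 / 20 = $9/lb

$9/lb


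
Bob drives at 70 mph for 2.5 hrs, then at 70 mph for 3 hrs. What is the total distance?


Leg 1 distance:
70 x 2.5 = 175 miles
Leg 2 distance:
70 x 3 = 210 miles
Total distance:
175 + 210 = 385 miles

385 miles


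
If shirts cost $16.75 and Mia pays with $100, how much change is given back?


Start with the amount paid:
$100
Subtract the price:
$100 - $16.75 = $83.25

$83.25


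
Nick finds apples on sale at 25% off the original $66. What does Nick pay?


Calculate the discount amount:
25% of $66 = $16.50
Subtract from original:
$66 - $16.50 = $49.50

$49.50


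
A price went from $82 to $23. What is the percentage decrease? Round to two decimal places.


Find the absolute change:
|23 - 82| = 59
Divide by original and multiply by 100:
59 / 82 x 100 = 71.9512...% ≈ 71.95%

71.95%


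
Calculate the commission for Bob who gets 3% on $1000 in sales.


Convert rate to decimal:
3% = 0.03
Multiply by sales:
$1000 x 0.03 = $30

$30


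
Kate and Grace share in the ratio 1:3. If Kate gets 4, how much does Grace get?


Find the multiplier:
4 / 1 = 4
Apply to Grace's share:
3 x 4 = 12

12


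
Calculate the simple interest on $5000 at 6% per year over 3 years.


Use the formula I = P x R x T / 100
P x R x T = 5000 x 6 x 3 = 90000
I = 90000 / 100 = $900

$900


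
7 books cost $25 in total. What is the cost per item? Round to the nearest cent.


Total cost: $25
Number of items: 7
Unit price: $25 / 7 = $3.5714... ≈ $3.57

$3.57


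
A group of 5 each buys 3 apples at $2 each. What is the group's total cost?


Cost per person:
3 x $2 = $6
Group total:
5 x $6 = $30

$30


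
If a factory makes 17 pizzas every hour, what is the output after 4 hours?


Production rate: 17 pizzas per hour
Time: 4 hours
Total: 17 x 4 = 68 pizzas

68 pizzas


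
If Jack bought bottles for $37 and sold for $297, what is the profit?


Selling price = $297
Cost price = $37
Profit = selling price - cost price:
Profit = $297 - $37 = $260

$260


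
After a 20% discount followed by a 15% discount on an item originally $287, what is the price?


First discount:
20% of $287 = $57.40
Price after first discount:
$287 - $57.40 = $229.60
Second discount:
15% of $229.60 = $34.44
Final price:
$229.60 - $34.44 = $195.16

$195.16


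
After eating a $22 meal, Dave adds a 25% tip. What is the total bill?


Calculate the tip:
25% of $22 = $5.50
Add tip to meal cost:
$22 + $5.50 = $27.50

$27.50


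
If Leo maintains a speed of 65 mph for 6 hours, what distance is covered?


Use the formula: distance = speed x time
Speed = 65 mph, Time = 6 hours
65 x 6 = 390 miles

390 miles


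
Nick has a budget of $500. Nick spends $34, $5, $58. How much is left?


Add up expenses:
$34 + $5 + $58 = $97
Subtract from budget:
$500 - $97 = $403

$403


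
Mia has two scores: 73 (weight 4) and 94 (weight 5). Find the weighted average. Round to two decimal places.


Weighted sum:
4 x 73 + 5 x 94 = 762
Total weight:
4 + 5 = 9
Weighted average:
762 / 9 = 84.6666... ≈ 84.67

84.67


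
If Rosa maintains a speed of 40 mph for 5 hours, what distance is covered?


Use the formula: distance = speed x time
Speed = 40 mph, Time = 5 hours
40 x 5 = 200 miles

200 miles


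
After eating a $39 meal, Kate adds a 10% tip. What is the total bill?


Calculate the tip:
10% of $39 = $3.90
Add tip to meal cost:
$39 + $3.90 = $42.90

$42.90


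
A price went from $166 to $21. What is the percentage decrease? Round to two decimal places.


Find the absolute change:
|21 - 166| = 145
Divide by original and multiply by 100:
145 / 166 x 100 = 87.3493...% ≈ 87.35%

87.35%


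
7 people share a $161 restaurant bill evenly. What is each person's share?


Total bill: $161
Number of people: 7
Each pays: $161 / 7 = $23

$23


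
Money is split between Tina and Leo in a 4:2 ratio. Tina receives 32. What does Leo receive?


Find the multiplier:
32 / 4 = 8
Apply to Leo's share:
2 x 8 = 16

16


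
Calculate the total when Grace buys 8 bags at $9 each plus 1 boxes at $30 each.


Cost of bags:
8 x $9 = $72
Cost of boxes:
1 x $30 = $30
Add both:
$72 + $30 = $102

$102


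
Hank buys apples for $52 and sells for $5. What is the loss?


Selling price = $5
Cost price = $52
Loss = cost price - selling price:
Loss = $52 - $5 = $47

$47


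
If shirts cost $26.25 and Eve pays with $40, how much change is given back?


Start with the amount paid:
$40
Subtract the price:
$40 - $26.25 = $13.75

$13.75


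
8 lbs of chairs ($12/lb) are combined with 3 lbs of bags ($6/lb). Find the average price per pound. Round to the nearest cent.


Cost of chairs:
8 x $12 = $96
Cost of bags:
3 x $6 = $18
Total cost: $96 + $18 = $114
Total weight: 11 lbs
Average: $114 / 11 = $10.3636... ≈ $10.36/lb

$10.36/lb


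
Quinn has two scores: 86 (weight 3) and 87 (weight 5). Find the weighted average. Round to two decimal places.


Weighted sum:
3 x 86 + 5 x 87 = 693
Total weight:
3 + 5 = 8
Weighted average:
693 / 8 = 86.625 ≈ 86.63

86.63


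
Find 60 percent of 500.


Convert percentage to decimal:
60% = 0.6
Multiply:
500 x 0.6 = 300

300


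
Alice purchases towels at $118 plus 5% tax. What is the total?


Calculate the tax:
5% of $118 = $5.90
Add tax to price:
$118 + $5.90 = $123.90

$123.90


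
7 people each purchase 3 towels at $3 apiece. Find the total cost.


Cost per person:
3 x $3 = $9
Group total:
7 x $9 = $63

$63


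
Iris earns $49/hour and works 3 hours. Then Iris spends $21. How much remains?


Calculate earnings:
3 x $49 = $147
Subtract spending:
$147 - $21 = $126

$126


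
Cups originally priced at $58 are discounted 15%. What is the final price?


Calculate the discount amount:
15% of $58 = $8.70
Subtract from original:
$58 - $8.70 = $49.30

$49.30


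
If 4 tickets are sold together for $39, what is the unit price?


Total cost: $39
Number of items: 4
Unit price: $39 / 4 = $9.75

$9.75


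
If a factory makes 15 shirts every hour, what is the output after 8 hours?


Production rate: 15 shirts per hour
Time: 8 hours
Total: 15 x 8 = 120 shirts

120 shirts


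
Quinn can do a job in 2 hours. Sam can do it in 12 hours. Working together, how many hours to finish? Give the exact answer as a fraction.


Quinn's rate: 1/2 of the job per hour
Sam's rate: 1/12 of the job per hour
Combined rate: 1/2 + 1/12 = 7/12 per hour
Time = 1 / (7/12) = 12/7 hours (≈ 1.71 hours)

12/7 hours


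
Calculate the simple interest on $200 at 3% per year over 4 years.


Use the formula I = P x R x T / 100
P x R x T = 200 x 3 x 4 = 2400
I = 2400 / 100 = $24

$24


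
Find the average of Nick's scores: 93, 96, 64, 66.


Add the scores:
93 + 96 + 64 + 66 = 319
Divide by the number of tests:
319 / 4 = 79.75

79.75


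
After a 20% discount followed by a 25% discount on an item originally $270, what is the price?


First discount:
20% of $270 = $54
Price after first discount:
$270 - $54 = $216
Second discount:
25% of $216 = $54
Final price:
$216 - $54 = $162

$162


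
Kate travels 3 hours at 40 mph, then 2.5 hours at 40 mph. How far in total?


Leg 1 distance:
40 x 3 = 120 miles
Leg 2 distance:
40 x 2.5 = 100 miles
Total distance:
120 + 100 = 220 miles

220 miles


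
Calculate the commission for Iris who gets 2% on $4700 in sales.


Convert rate to decimal:
2% = 0.02
Multiply by sales:
$4700 x 0.02 = $94

$94


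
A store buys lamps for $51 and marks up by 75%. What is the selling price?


Calculate the markup amount:
75% of $51 = $38.25
Add to cost:
$51 + $38.25 = $89.25

$89.25


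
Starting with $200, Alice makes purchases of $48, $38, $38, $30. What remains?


Add up expenses:
$48 + $38 + $38 + $30 = $154
Subtract from budget:
$200 - $154 = $46

$46


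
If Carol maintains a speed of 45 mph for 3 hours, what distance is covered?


Use the formula: distance = speed x time
Speed = 45 mph, Time = 3 hours
45 x 3 = 135 miles

135 miles


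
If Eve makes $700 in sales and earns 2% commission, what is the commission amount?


Convert rate to decimal:
2% = 0.02
Multiply by sales:
$700 x 0.02 = $14

$14


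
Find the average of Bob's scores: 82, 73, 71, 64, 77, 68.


Add the scores:
82 + 73 + 71 + 64 + 77 + 68 = 435
Divide by the number of tests:
435 / 6 = 72.5

72.5


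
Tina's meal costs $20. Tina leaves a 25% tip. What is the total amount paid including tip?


Calculate the tip:
25% of $20 = $5
Add tip to meal cost:
$20 + $5 = $25

$25


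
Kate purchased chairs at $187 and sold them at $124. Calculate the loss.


Selling price = $124
Cost price = $187
Loss = cost price - selling price:
Loss = $187 - $124 = $63

$63


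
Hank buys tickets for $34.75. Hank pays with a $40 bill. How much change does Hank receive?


Start with the amount paid:
$40
Subtract the price:
$40 - $34.75 = $5.25

$5.25


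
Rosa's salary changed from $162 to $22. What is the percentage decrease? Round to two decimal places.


Find the absolute change:
|22 - 162| = 140
Divide by original and multiply by 100:
140 / 162 x 100 = 86.4197...% ≈ 86.42%

86.42%


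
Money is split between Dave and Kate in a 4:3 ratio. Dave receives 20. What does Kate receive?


Find the multiplier:
20 / 4 = 5
Apply to Kate's share:
3 x 5 = 15

15


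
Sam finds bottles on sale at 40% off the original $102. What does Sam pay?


Calculate the discount amount:
40% of $102 = $40.80
Subtract from original:
$102 - $40.80 = $61.20

$61.20


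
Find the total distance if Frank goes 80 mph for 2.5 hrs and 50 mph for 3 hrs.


Leg 1 distance:
80 x 2.5 = 200 miles
Leg 2 distance:
50 x 3 = 150 miles
Total distance:
200 + 150 = 350 miles

350 miles


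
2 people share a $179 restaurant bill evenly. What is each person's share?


Total bill: $179
Number of people: 2
Each pays: $179 / 2 = $89.50

$89.50


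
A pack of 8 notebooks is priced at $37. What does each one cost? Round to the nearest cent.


Total cost: $37
Number of items: 8
Unit price: $37 / 8 = $4.625 ≈ $4.63

$4.63


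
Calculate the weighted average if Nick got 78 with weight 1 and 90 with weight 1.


Weighted sum:
1 x 78 + 1 x 90 = 168
Total weight:
1 + 1 = 2
Weighted average:
168 / 2 = 84

84


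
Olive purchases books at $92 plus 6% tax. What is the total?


Calculate the tax:
6% of $92 = $5.52
Add tax to price:
$92 + $5.52 = $97.52

$97.52


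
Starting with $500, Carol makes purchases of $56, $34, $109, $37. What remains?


Add up expenses:
$56 + $34 + $109 + $37 = $236
Subtract from budget:
$500 - $236 = $264

$264


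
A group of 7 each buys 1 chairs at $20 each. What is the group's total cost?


Cost per person:
1 x $20 = $20
Group total:
7 x $20 = $140

$140


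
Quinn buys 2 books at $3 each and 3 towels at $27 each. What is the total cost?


Cost of books:
2 x $3 = $6
Cost of towels:
3 x $27 = $81
Add both:
$6 + $81 = $87

$87


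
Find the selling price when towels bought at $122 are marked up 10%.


Calculate the markup amount:
10% of $122 = $12.20
Add to cost:
$122 + $12.20 = $134.20

$134.20


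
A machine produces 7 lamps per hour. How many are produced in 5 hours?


Production rate: 7 lamps per hour
Time: 5 hours
Total: 7 x 5 = 35 lamps

35 lamps


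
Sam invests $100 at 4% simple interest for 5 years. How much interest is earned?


Use the formula I = P x R x T / 100
P x R x T = 100 x 4 x 5 = 2000
I = 2000 / 100 = $20

$20
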